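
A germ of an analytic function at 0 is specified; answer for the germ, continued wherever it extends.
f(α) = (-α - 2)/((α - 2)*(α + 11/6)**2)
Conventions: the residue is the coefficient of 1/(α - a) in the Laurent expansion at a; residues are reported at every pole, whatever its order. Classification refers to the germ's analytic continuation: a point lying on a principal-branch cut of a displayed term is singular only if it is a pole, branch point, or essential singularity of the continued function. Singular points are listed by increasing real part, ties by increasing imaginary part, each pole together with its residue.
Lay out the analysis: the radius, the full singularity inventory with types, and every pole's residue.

Denominator factor (α + 11/6)^2: pole of order 2 at -11/6, modulus 11/6.
Denominator factor (α - 2): pole of order 1 at 2, modulus 2.
The radius of convergence is the smallest modulus among the singular points: 11/6.
At the order-2 pole -11/6 set g(α) = (α - (-11/6))^2*f(α) = (-α - 2)/(α - 2).
Order-2 pole: residue = g'(a); g'(-11/6) = 144/529, so the residue is 144/529.
At the order-1 pole 2 set g(α) = (α - (2))*f(α) = (-α - 2)/(α + 11/6)**2.
Simple pole: residue = g(a) at a = 2, which is -144/529.
List the singular points by increasing real part (a conjugate pair: the negative imaginary part first).

Radius of convergence at 0: 11/6.
At -11/6: a pole of order 2; residue 144/529.
At 2: a pole of order 1; residue -144/529.


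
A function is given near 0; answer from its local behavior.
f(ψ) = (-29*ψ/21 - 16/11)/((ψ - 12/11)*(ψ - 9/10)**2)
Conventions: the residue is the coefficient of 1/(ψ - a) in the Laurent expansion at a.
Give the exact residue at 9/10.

At the order-2 pole 9/10 set g(ψ) = (ψ - (9/10))^2*f(ψ) = (-29*ψ/21 - 16/11)/(ψ - 12/11).
Order-2 pole: residue = g'(a); g'(9/10) = 83600/1029, so the residue is 83600/1029.

The residue is 83600/1029.


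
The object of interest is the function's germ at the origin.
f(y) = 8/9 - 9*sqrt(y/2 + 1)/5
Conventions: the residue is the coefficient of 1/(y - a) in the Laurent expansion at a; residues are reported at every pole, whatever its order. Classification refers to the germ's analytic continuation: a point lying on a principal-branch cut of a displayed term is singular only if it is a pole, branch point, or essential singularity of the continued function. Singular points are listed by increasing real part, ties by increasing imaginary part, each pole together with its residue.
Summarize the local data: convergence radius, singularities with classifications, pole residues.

Radius of convergence at 0: 2.
At -2: an algebraic (square-root) branch point.

Branch term (-9/5)*sqrt(1 - y/(-2)): its argument vanishes at y = -2, a square-root branch point, modulus 2.
The radius of convergence is the smallest modulus among the singular points: 2.


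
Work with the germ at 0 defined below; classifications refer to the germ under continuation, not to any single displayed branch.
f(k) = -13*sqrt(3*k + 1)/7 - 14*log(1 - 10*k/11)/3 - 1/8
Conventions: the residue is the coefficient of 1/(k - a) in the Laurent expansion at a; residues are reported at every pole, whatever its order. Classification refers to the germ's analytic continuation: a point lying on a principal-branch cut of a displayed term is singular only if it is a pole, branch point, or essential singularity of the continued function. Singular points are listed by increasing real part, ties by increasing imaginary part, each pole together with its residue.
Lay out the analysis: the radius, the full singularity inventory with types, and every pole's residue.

Radius of convergence at 0: 1/3.
At -1/3: an algebraic (square-root) branch point.
At 11/10: a logarithmic branch point.

Branch term (-13/7)*sqrt(1 - k/(-1/3)): its argument vanishes at k = -1/3, a square-root branch point, modulus 1/3.
Branch term (-14/3)*log(1 - k/(11/10)): its argument vanishes at k = 11/10, a logarithmic branch point, modulus 11/10.
The radius of convergence is the smallest modulus among the singular points: 1/3.
List the singular points by increasing real part (a conjugate pair: the negative imaginary part first).


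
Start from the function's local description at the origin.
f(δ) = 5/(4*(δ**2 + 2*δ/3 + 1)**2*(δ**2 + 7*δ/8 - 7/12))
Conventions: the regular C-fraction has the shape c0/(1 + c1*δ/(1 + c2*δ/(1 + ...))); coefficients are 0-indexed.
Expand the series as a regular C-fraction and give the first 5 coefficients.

Taylor coefficients (expand at 0): a_0 = -15/7, a_1 = -5/14, a_2 = -545/196, a_3 = -38155/3528, a_4 = -2682805/148176.
c0 = a_0 = -15/7. Peel one level at a time: if S = 1 + c*δ/S' with S'(0) = 1, then c is the δ-coefficient of S and S' = c*δ/(S - 1).
S_1 = c0/f = 1 + (-1/6)*δ + (-80/63)*δ^2 + ...; c1 = -1/6.
S_2 = c1*δ/(S_1 - 1) = 1 + (-160/21)*δ + (13378/441)*δ^2 + ...; c2 = -160/21.
S_3 = c2*δ/(S_2 - 1) = 1 + (6689/1680)*δ + (58521/6400)*δ^2 + ...; c3 = 6689/1680.
S_4 = c3*δ/(S_3 - 1) = 1 + (-1228941/535120)*δ + ...; c4 = -1228941/535120.

The regular C-fraction coefficients are [-15/7, -1/6, -160/21, 6689/1680, -1228941/535120].


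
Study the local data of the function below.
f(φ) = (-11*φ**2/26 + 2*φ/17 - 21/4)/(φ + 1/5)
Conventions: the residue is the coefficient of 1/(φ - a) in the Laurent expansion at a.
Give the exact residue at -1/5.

The residue is -116919/22100.

At the order-1 pole -1/5 set g(φ) = (φ - (-1/5))*f(φ) = -11*φ**2/26 + 2*φ/17 - 21/4.
Simple pole: residue = g(a) at a = -1/5, which is -116919/22100.


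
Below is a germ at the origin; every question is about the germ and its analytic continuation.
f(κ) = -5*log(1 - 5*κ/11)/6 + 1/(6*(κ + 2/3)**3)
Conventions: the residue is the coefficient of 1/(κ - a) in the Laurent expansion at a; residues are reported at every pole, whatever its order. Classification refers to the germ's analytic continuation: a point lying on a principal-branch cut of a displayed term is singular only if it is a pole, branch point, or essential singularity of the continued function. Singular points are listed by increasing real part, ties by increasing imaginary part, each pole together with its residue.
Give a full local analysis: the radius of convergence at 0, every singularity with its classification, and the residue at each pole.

Radius of convergence at 0: 2/3.
At -2/3: a pole of order 3; residue 0.
At 11/5: a logarithmic branch point.

Denominator factor (κ + 2/3)^3: pole of order 3 at -2/3, modulus 2/3.
Branch term (-5/6)*log(1 - κ/(11/5)): its argument vanishes at κ = 11/5, a logarithmic branch point, modulus 11/5.
The radius of convergence is the smallest modulus among the singular points: 2/3.
The branch term is analytic at -2/3 and contributes nothing to the residue; only the rational part matters.
At the order-3 pole -2/3 set g(κ) = (κ - (-2/3))^3*(rational part) = 1/6.
Order-3 pole: residue = g''(a)/2; g''(-2/3) = 0, so the residue is 0.
List the singular points by increasing real part (a conjugate pair: the negative imaginary part first).


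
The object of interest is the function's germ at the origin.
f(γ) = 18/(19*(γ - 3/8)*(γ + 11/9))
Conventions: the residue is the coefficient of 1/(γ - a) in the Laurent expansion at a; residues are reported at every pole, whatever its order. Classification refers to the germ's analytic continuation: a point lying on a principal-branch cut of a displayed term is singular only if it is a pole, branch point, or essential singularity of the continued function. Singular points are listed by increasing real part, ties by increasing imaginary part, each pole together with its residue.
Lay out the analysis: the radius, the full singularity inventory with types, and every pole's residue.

Radius of convergence at 0: 3/8.
At -11/9: a pole of order 1; residue -1296/2185.
At 3/8: a pole of order 1; residue 1296/2185.

Denominator factor (γ - 3/8): pole of order 1 at 3/8, modulus 3/8.
Denominator factor (γ + 11/9): pole of order 1 at -11/9, modulus 11/9.
The radius of convergence is the smallest modulus among the singular points: 3/8.
At the order-1 pole -11/9 set g(γ) = (γ - (-11/9))*f(γ) = 18/(19*(γ - 3/8)).
Simple pole: residue = g(a) at a = -11/9, which is -1296/2185.
At the order-1 pole 3/8 set g(γ) = (γ - (3/8))*f(γ) = 18/(19*(γ + 11/9)).
Simple pole: residue = g(a) at a = 3/8, which is 1296/2185.
List the singular points by increasing real part (a conjugate pair: the negative imaginary part first).


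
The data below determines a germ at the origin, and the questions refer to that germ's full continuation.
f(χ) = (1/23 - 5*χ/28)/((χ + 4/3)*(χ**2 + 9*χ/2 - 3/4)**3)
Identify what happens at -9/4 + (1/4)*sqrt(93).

The denominator factor χ**2 + 9*χ/2 - 3/4 vanishes at -9/4 + (1/4)*sqrt(93) and appears to the power 3; the numerator there equals 1147/2576 - (5/112)*sqrt(93), nonzero, and no other factor vanishes.
Hence a pole whose order is the multiplicity, 3.

The point is a pole of order 3.


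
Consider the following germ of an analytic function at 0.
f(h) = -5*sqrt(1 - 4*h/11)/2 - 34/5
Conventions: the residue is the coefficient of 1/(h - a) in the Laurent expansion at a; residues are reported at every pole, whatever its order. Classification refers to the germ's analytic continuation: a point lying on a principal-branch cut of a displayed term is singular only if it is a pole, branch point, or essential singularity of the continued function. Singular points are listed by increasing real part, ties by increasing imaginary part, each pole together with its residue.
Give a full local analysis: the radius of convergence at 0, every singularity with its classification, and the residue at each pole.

Radius of convergence at 0: 11/4.
At 11/4: an algebraic (square-root) branch point.

Branch term (-5/2)*sqrt(1 - h/(11/4)): its argument vanishes at h = 11/4, a square-root branch point, modulus 11/4.
The radius of convergence is the smallest modulus among the singular points: 11/4.


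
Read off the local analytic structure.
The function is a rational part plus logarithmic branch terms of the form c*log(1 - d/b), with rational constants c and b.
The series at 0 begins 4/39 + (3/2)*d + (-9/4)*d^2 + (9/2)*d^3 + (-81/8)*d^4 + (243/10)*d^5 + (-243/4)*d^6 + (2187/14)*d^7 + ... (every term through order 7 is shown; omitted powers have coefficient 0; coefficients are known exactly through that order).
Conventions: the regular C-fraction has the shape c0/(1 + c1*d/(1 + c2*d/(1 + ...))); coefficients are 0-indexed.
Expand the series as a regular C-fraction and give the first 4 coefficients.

The regular C-fraction coefficients are [4/39, -117/8, 129/8, 2/43].

Taylor coefficients (read off): a_0 = 4/39, a_1 = 3/2, a_2 = -9/4, a_3 = 9/2.
c0 = a_0 = 4/39. Peel one level at a time: if S = 1 + c*d/S' with S'(0) = 1, then c is the d-coefficient of S and S' = c*d/(S - 1).
S_1 = c0/f = 1 + (-117/8)*d + (15093/64)*d^2 + ...; c1 = -117/8.
S_2 = c1*d/(S_1 - 1) = 1 + (129/8)*d + (-3/4)*d^2 + ...; c2 = 129/8.
S_3 = c2*d/(S_2 - 1) = 1 + (2/43)*d + ...; c3 = 2/43.


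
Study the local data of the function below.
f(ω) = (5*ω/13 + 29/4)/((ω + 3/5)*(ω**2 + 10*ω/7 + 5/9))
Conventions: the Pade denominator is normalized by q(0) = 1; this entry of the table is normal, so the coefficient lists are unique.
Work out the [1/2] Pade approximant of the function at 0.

The Pade approximant has numerator coefficients [87/4, -45385160325/4550370812]; denominator coefficients [1, 6847951324/1837649751, 12081169878/3062749585].

Taylor coefficients needed (expand at 0): a_0 = 87/4, a_1 = -33133/364, a_2 = 4842611/19110, a_3 = -234871993/401310.
Write the denominator as Q(ω) = 1 + q1*ω + q2*ω^2. Requiring Q*f - P = O(ω^4) with deg P <= 1 kills the coefficients of ω^2..ω^3 in Q*f:
  ω^2: a_2 + q1*a_1 + q2*a_0 = 0, i.e. 4842611/19110 + (-33133/364)*q1 + (87/4)*q2 = 0.
  ω^3: a_3 + q1*a_2 + q2*a_1 = 0, i.e. -234871993/401310 + (4842611/19110)*q1 + (-33133/364)*q2 = 0.
Solving this linear system: q1 = 6847951324/1837649751, q2 = 12081169878/3062749585.
The numerator is Q*f truncated at degree 1: P0 = a_0 = 87/4; P1 = a_1 + q1*a_0 = -45385160325/4550370812.


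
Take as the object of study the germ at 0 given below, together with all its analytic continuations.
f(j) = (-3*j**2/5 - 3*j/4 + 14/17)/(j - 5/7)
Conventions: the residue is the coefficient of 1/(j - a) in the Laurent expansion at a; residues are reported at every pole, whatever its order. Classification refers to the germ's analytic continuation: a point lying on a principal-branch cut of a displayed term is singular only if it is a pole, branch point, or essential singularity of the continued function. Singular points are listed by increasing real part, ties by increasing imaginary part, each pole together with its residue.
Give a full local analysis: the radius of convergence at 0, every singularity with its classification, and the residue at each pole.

Radius of convergence at 0: 5/7.
At 5/7: a pole of order 1; residue -61/3332.

Denominator factor (j - 5/7): pole of order 1 at 5/7, modulus 5/7.
The radius of convergence is the smallest modulus among the singular points: 5/7.
At the order-1 pole 5/7 set g(j) = (j - (5/7))*f(j) = -3*j**2/5 - 3*j/4 + 14/17.
Simple pole: residue = g(a) at a = 5/7, which is -61/3332.


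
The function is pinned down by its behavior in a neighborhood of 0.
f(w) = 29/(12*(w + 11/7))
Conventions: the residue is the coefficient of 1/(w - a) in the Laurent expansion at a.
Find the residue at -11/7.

The residue is 29/12.

At the order-1 pole -11/7 set g(w) = (w - (-11/7))*f(w) = 29/12.
Simple pole: residue = g(a) at a = -11/7, which is 29/12.


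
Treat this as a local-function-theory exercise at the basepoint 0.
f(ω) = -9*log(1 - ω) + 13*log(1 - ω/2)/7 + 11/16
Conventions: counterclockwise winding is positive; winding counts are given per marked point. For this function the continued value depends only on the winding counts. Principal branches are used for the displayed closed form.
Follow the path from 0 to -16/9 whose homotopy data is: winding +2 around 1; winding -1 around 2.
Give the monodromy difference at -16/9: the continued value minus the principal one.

The rational part is single-valued and drops out of the difference; each branch term changes only by its own monodromy.
(13/7)*log(1 - ω/(2)): each positive loop around 2 adds 2*pi*i to the log, so winding -1 contributes (13/7)*(-1)*2*pi*i = -(26/7)*pi*i.
(-9)*log(1 - ω/(1)): each positive loop around 1 adds 2*pi*i to the log, so winding +2 contributes (-9)*(2)*2*pi*i = -(36)*pi*i.
Summing the contributions at ω = -16/9 gives -(278/7)*pi*i.

Continued minus principal equals -(278/7)*pi*i.


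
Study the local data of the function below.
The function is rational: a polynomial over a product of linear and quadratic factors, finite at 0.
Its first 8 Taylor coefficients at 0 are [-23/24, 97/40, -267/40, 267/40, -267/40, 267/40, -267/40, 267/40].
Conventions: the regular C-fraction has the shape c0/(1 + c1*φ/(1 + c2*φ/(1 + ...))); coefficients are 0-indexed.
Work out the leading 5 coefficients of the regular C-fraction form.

The regular C-fraction coefficients are [-23/24, 291/115, 2478/11155, -869975/40061, 8245/413].

Taylor coefficients (read off): a_0 = -23/24, a_1 = 97/40, a_2 = -267/40, a_3 = 267/40, a_4 = -267/40.
c0 = a_0 = -23/24. Peel one level at a time: if S = 1 + c*φ/S' with S'(0) = 1, then c is the φ-coefficient of S and S' = c*φ/(S - 1).
S_1 = c0/f = 1 + (291/115)*φ + (-7434/13225)*φ^2 + ...; c1 = 291/115.
S_2 = c1*φ/(S_1 - 1) = 1 + (2478/11155)*φ + (45390/9409)*φ^2 + ...; c2 = 2478/11155.
S_3 = c2*φ/(S_2 - 1) = 1 + (-869975/40061)*φ + (73947875/170569)*φ^2 + ...; c3 = -869975/40061.
S_4 = c3*φ/(S_3 - 1) = 1 + (8245/413)*φ + ...; c4 = 8245/413.


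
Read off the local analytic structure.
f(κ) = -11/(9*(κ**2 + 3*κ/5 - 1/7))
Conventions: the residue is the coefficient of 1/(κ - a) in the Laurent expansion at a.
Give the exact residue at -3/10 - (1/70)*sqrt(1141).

The residue is (55/1467)*sqrt(1141).

The factor κ**2 + 3*κ/5 - 1/7 splits as (κ - a)(κ - a') with a = -3/10 - (1/70)*sqrt(1141), a' = -3/10 + (1/70)*sqrt(1141). At the order-1 pole a set g(κ) = (κ - a)*f(κ) = [-11/9] / (κ - a').
Simple pole: residue = g(a) at a = -3/10 - (1/70)*sqrt(1141), which is (55/1467)*sqrt(1141).


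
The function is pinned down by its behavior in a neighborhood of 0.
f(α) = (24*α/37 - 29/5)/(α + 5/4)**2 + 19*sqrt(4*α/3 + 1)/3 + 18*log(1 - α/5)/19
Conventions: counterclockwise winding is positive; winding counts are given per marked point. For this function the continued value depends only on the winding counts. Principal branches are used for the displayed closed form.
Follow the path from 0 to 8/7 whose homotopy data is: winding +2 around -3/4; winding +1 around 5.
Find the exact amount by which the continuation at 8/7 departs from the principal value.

Continued minus principal equals (36/19)*pi*i.

The rational part is single-valued and drops out of the difference; each branch term changes only by its own monodromy.
(19/3)*sqrt(1 - α/(-3/4)): winding +2 is even, the square root returns to the same sheet, contribution 0.
(18/19)*log(1 - α/(5)): each positive loop around 5 adds 2*pi*i to the log, so winding +1 contributes (18/19)*(1)*2*pi*i = (36/19)*pi*i.
Summing the contributions at α = 8/7 gives (36/19)*pi*i.


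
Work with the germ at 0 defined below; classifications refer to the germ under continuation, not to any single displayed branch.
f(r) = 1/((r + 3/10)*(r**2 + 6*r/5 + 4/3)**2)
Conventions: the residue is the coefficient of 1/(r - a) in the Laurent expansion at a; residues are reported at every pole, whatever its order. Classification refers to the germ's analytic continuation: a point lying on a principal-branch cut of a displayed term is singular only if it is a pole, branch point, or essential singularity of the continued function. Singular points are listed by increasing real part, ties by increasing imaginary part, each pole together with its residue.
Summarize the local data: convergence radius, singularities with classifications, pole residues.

Radius of convergence at 0: 3/10.
At (-3/5) - ((1/15)*sqrt(219))*i: a pole of order 2; residue (-45000/101761) - ((15238125/1084568738)*sqrt(219))*i.
At (-3/5) + ((1/15)*sqrt(219))*i: a pole of order 2; residue (-45000/101761) + ((15238125/1084568738)*sqrt(219))*i.
At -3/10: a pole of order 1; residue 90000/101761.


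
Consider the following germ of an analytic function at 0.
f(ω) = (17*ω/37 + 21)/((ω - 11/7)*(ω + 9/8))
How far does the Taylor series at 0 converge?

Denominator factor (ω + 9/8): pole of order 1 at -9/8, modulus 9/8.
Denominator factor (ω - 11/7): pole of order 1 at 11/7, modulus 11/7.
The radius of convergence is the smallest modulus among the singular points: 9/8.

The radius of convergence is 9/8.


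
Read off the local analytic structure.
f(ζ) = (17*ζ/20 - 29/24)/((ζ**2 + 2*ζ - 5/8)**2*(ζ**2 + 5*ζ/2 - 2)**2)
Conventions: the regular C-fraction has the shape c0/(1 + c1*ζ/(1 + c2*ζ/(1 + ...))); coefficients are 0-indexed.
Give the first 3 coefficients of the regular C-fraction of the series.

The regular C-fraction coefficients are [-58/75, -2377/290, 6000249/2757320].

Taylor coefficients (expand at 0): a_0 = -58/75, a_1 = -2377/375, a_2 = -572423/15000.
c0 = a_0 = -58/75. Peel one level at a time: if S = 1 + c*ζ/S' with S'(0) = 1, then c is the ζ-coefficient of S and S' = c*ζ/(S - 1).
S_1 = c0/f = 1 + (-2377/290)*ζ + (6000249/336400)*ζ^2 + ...; c1 = -2377/290.
S_2 = c1*ζ/(S_1 - 1) = 1 + (6000249/2757320)*ζ + ...; c2 = 6000249/2757320.


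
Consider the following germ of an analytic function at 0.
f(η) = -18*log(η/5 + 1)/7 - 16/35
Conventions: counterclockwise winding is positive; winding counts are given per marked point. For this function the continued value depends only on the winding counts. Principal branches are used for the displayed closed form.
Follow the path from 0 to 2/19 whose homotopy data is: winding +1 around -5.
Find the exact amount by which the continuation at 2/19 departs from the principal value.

Continued minus principal equals -(36/7)*pi*i.

The rational part is single-valued and drops out of the difference; each branch term changes only by its own monodromy.
(-18/7)*log(1 - η/(-5)): each positive loop around -5 adds 2*pi*i to the log, so winding +1 contributes (-18/7)*(1)*2*pi*i = -(36/7)*pi*i.
Summing the contributions at η = 2/19 gives -(36/7)*pi*i.


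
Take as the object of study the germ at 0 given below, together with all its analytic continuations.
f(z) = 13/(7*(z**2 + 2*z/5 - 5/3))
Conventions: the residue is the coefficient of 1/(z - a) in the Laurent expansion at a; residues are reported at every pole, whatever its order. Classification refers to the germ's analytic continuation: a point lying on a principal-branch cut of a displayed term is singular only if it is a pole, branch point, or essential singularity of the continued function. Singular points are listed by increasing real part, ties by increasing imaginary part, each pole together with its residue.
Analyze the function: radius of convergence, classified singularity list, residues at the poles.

Radius of convergence at 0: -1/5 + (8/15)*sqrt(6).
At -1/5 - (8/15)*sqrt(6): a pole of order 1; residue -(65/224)*sqrt(6).
At -1/5 + (8/15)*sqrt(6): a pole of order 1; residue (65/224)*sqrt(6).

Denominator factor (z**2 + 2*z/5 - 5/3): discriminant 512/75, real irrational roots -1/5 + (8/15)*sqrt(6) and -1/5 - (8/15)*sqrt(6); poles of order 1, moduli -1/5 + (8/15)*sqrt(6) and 1/5 + (8/15)*sqrt(6).
The radius of convergence is the smallest modulus among the singular points: -1/5 + (8/15)*sqrt(6).
The factor z**2 + 2*z/5 - 5/3 splits as (z - a)(z - a') with a = -1/5 - (8/15)*sqrt(6), a' = -1/5 + (8/15)*sqrt(6). At the order-1 pole a set g(z) = (z - a)*f(z) = [13/7] / (z - a').
Simple pole: residue = g(a) at a = -1/5 - (8/15)*sqrt(6), which is -(65/224)*sqrt(6).
The factor z**2 + 2*z/5 - 5/3 splits as (z - a)(z - a') with a = -1/5 + (8/15)*sqrt(6), a' = -1/5 - (8/15)*sqrt(6). At the order-1 pole a set g(z) = (z - a)*f(z) = [13/7] / (z - a').
Simple pole: residue = g(a) at a = -1/5 + (8/15)*sqrt(6), which is (65/224)*sqrt(6).
List the singular points by increasing real part (a conjugate pair: the negative imaginary part first).


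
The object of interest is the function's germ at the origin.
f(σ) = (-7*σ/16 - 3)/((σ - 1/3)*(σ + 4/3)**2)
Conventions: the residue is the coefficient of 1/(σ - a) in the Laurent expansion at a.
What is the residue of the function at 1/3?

The residue is -453/400.

At the order-1 pole 1/3 set g(σ) = (σ - (1/3))*f(σ) = (-7*σ/16 - 3)/(σ + 4/3)**2.
Simple pole: residue = g(a) at a = 1/3, which is -453/400.


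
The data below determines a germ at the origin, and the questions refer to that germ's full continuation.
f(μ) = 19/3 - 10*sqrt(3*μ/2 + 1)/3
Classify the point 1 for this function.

There is no denominator, hence no pole anywhere.
Branch term sqrt(1 - μ/(-2/3)): argument at 1 is 5/2, nonzero, so 1 is not its branch point (a point on a principal cut is still regular for the continued germ).
So the germ continues analytically to 1.

The point is a regular point.


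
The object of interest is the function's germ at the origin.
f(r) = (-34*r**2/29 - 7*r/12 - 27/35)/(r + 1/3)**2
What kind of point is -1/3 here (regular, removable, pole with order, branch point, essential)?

The denominator factor r + 1/3 vanishes at -1/3 and appears to the power 2; the numerator there equals -25843/36540, nonzero, and no other factor vanishes.
Hence a pole whose order is the multiplicity, 2.

The point is a pole of order 2.


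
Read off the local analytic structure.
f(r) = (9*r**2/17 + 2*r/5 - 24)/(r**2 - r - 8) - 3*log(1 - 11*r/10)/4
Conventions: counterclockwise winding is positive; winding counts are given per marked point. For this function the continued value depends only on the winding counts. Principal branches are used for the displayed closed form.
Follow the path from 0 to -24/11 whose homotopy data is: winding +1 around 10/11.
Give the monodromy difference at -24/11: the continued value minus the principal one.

Continued minus principal equals -(3/2)*pi*i.

The rational part is single-valued and drops out of the difference; each branch term changes only by its own monodromy.
(-3/4)*log(1 - r/(10/11)): each positive loop around 10/11 adds 2*pi*i to the log, so winding +1 contributes (-3/4)*(1)*2*pi*i = -(3/2)*pi*i.
Summing the contributions at r = -24/11 gives -(3/2)*pi*i.


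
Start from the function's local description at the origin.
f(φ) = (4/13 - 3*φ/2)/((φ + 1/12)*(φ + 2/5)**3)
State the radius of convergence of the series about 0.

The radius of convergence is 1/12.

Denominator factor (φ + 2/5)^3: pole of order 3 at -2/5, modulus 2/5.
Denominator factor (φ + 1/12): pole of order 1 at -1/12, modulus 1/12.
The radius of convergence is the smallest modulus among the singular points: 1/12.


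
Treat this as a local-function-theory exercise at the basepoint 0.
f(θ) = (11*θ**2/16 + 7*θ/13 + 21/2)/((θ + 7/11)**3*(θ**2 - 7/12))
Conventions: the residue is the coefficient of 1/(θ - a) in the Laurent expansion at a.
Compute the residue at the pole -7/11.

At the order-3 pole -7/11 set g(θ) = (θ - (-7/11))^3*f(θ) = (11*θ**2/16 + 7*θ/13 + 21/2)/(θ**2 - 7/12).
Order-3 pole: residue = g''(a)/2; g''(-7/11) = -61282938849/9218846, so the residue is -61282938849/18437692.

The residue is -61282938849/18437692.


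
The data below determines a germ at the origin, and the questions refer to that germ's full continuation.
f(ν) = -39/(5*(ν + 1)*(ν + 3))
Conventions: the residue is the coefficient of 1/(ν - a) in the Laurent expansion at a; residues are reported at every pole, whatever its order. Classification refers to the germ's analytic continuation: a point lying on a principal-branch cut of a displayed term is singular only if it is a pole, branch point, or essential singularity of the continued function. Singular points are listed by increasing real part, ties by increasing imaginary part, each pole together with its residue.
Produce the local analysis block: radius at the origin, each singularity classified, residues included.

Denominator factor (ν + 1): pole of order 1 at -1, modulus 1.
Denominator factor (ν + 3): pole of order 1 at -3, modulus 3.
The radius of convergence is the smallest modulus among the singular points: 1.
At the order-1 pole -3 set g(ν) = (ν - (-3))*f(ν) = -39/(5*(ν + 1)).
Simple pole: residue = g(a) at a = -3, which is 39/10.
At the order-1 pole -1 set g(ν) = (ν - (-1))*f(ν) = -39/(5*(ν + 3)).
Simple pole: residue = g(a) at a = -1, which is -39/10.
List the singular points by increasing real part (a conjugate pair: the negative imaginary part first).

Radius of convergence at 0: 1.
At -3: a pole of order 1; residue 39/10.
At -1: a pole of order 1; residue -39/10.


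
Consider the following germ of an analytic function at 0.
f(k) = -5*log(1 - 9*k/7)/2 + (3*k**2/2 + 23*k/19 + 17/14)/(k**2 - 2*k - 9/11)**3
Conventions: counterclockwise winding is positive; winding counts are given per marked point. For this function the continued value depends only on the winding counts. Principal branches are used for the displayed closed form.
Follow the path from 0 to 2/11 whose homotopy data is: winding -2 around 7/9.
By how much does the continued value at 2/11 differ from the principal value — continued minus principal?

The rational part is single-valued and drops out of the difference; each branch term changes only by its own monodromy.
(-5/2)*log(1 - k/(7/9)): each positive loop around 7/9 adds 2*pi*i to the log, so winding -2 contributes (-5/2)*(-2)*2*pi*i = (10)*pi*i.
Summing the contributions at k = 2/11 gives (10)*pi*i.

Continued minus principal equals (10)*pi*i.


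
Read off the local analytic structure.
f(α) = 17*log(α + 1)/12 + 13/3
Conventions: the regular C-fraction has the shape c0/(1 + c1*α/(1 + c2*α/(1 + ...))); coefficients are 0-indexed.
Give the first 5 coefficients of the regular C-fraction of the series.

The regular C-fraction coefficients are [13/3, -17/52, 43/52, 13/129, 103/258].

Taylor coefficients (expand at 0): a_0 = 13/3, a_1 = 17/12, a_2 = -17/24, a_3 = 17/36, a_4 = -17/48.
c0 = a_0 = 13/3. Peel one level at a time: if S = 1 + c*α/S' with S'(0) = 1, then c is the α-coefficient of S and S' = c*α/(S - 1).
S_1 = c0/f = 1 + (-17/52)*α + (731/2704)*α^2 + ...; c1 = -17/52.
S_2 = c1*α/(S_1 - 1) = 1 + (43/52)*α + (-1/12)*α^2 + ...; c2 = 43/52.
S_3 = c2*α/(S_2 - 1) = 1 + (13/129)*α + (-1339/33282)*α^2 + ...; c3 = 13/129.
S_4 = c3*α/(S_3 - 1) = 1 + (103/258)*α + ...; c4 = 103/258.


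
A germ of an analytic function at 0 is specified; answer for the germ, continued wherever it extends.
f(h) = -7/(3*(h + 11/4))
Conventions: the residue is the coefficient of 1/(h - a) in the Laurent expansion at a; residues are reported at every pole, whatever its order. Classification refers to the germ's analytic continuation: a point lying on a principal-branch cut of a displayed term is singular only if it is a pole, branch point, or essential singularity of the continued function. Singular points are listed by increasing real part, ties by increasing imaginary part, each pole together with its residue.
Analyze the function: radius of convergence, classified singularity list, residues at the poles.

Radius of convergence at 0: 11/4.
At -11/4: a pole of order 1; residue -7/3.

Denominator factor (h + 11/4): pole of order 1 at -11/4, modulus 11/4.
The radius of convergence is the smallest modulus among the singular points: 11/4.
At the order-1 pole -11/4 set g(h) = (h - (-11/4))*f(h) = -7/3.
Simple pole: residue = g(a) at a = -11/4, which is -7/3.


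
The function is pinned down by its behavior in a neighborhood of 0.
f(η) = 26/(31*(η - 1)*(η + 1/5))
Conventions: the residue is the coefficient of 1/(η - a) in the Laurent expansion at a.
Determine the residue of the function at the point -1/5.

At the order-1 pole -1/5 set g(η) = (η - (-1/5))*f(η) = 26/(31*(η - 1)).
Simple pole: residue = g(a) at a = -1/5, which is -65/93.

The residue is -65/93.


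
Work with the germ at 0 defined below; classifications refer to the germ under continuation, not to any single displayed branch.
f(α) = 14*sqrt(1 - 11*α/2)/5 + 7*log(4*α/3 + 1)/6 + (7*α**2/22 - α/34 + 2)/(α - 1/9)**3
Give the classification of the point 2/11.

The point is an algebraic (square-root) branch point.

The term (14/5)*sqrt(1 - α/(2/11)) has argument 1 - 2/11/(2/11) = 0 at 2/11: a square-root (algebraic, two-sheeted) branch point; the remaining terms are analytic or single-valued there.


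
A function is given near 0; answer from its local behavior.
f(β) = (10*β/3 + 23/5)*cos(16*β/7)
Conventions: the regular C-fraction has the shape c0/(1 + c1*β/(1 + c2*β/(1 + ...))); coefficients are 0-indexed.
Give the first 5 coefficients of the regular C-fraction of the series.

Taylor coefficients (expand at 0): a_0 = 23/5, a_1 = 10/3, a_2 = -2944/245, a_3 = -1280/147, a_4 = 188416/36015.
c0 = a_0 = 23/5. Peel one level at a time: if S = 1 + c*β/S' with S'(0) = 1, then c is the β-coefficient of S and S' = c*β/(S - 1).
S_1 = c0/f = 1 + (-50/69)*β + (731908/233289)*β^2 + ...; c1 = -50/69.
S_2 = c1*β/(S_1 - 1) = 1 + (365954/84525)*β + (23421056/1500625)*β^2 + ...; c2 = 365954/84525.
S_3 = c2*β/(S_2 - 1) = 1 + (-4416/1225)*β + (-16250880/8965873)*β^2 + ...; c3 = -4416/1225.
S_4 = c3*β/(S_3 - 1) = 1 + (-92000/182977)*β + ...; c4 = -92000/182977.

The regular C-fraction coefficients are [23/5, -50/69, 365954/84525, -4416/1225, -92000/182977].


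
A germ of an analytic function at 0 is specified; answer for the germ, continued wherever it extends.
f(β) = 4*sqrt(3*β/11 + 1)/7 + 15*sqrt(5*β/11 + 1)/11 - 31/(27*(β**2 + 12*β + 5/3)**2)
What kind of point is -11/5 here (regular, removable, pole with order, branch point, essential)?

The point is an algebraic (square-root) branch point.

The term (15/11)*sqrt(1 - β/(-11/5)) has argument 1 - -11/5/(-11/5) = 0 at -11/5: a square-root (algebraic, two-sheeted) branch point; the remaining terms are analytic or single-valued there.


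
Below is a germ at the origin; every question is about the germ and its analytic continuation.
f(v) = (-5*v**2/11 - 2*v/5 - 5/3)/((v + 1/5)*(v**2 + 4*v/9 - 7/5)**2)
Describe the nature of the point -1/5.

The denominator factor v + 1/5 vanishes at -1/5 and appears to the power 1; the numerator there equals -1324/825, nonzero, and no other factor vanishes.
Hence a pole whose order is the multiplicity, 1.

The point is a pole of order 1.


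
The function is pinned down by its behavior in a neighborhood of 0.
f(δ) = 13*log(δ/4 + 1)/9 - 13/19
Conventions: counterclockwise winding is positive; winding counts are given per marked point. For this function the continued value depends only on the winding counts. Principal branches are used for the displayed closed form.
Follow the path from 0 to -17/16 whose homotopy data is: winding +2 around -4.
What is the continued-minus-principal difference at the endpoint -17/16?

The rational part is single-valued and drops out of the difference; each branch term changes only by its own monodromy.
(13/9)*log(1 - δ/(-4)): each positive loop around -4 adds 2*pi*i to the log, so winding +2 contributes (13/9)*(2)*2*pi*i = (52/9)*pi*i.
Summing the contributions at δ = -17/16 gives (52/9)*pi*i.

Continued minus principal equals (52/9)*pi*i.


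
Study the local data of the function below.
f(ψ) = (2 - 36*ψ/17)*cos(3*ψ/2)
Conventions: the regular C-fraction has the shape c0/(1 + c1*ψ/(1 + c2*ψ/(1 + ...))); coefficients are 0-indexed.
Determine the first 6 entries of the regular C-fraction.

The regular C-fraction coefficients are [2, 18/17, -577/272, 17/16, 255/577, 6051/9809].

Taylor coefficients (expand at 0): a_0 = 2, a_1 = -36/17, a_2 = -9/4, a_3 = 81/34, a_4 = 27/64, a_5 = -243/544.
c0 = a_0 = 2. Peel one level at a time: if S = 1 + c*ψ/S' with S'(0) = 1, then c is the ψ-coefficient of S and S' = c*ψ/(S - 1).
S_1 = c0/f = 1 + (18/17)*ψ + (5193/2312)*ψ^2 + ...; c1 = 18/17.
S_2 = c1*ψ/(S_1 - 1) = 1 + (-577/272)*ψ + (577/256)*ψ^2 + ...; c2 = -577/272.
S_3 = c2*ψ/(S_2 - 1) = 1 + (17/16)*ψ + (-4335/9232)*ψ^2 + ...; c3 = 17/16.
S_4 = c3*ψ/(S_3 - 1) = 1 + (255/577)*ψ + (-90765/332929)*ψ^2 + ...; c4 = 255/577.
S_5 = c4*ψ/(S_4 - 1) = 1 + (6051/9809)*ψ + ...; c5 = 6051/9809.


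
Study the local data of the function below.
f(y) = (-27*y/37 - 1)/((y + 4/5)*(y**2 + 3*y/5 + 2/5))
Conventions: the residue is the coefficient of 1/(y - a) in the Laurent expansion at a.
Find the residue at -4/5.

The residue is -55/74.

At the order-1 pole -4/5 set g(y) = (y - (-4/5))*f(y) = (-27*y/37 - 1)/(y**2 + 3*y/5 + 2/5).
Simple pole: residue = g(a) at a = -4/5, which is -55/74.


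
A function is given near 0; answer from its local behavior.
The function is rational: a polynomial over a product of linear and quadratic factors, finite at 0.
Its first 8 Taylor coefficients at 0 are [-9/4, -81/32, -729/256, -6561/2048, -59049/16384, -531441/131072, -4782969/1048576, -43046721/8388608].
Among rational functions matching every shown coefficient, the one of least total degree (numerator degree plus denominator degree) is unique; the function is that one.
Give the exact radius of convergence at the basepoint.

The radius of convergence is 8/9.

No rational of total degree below 1 reproduces all 8 coefficients; solving the [0/1] Pade equations on them gives f(μ) = 2/(μ - 8/9), whose expansion matches every shown term.
Denominator factor (μ - 8/9): pole of order 1 at 8/9, modulus 8/9.
The radius of convergence is the smallest modulus among the singular points: 8/9.


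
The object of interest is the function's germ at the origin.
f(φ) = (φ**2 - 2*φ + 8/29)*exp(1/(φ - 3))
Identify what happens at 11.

There is no denominator, hence no pole anywhere.
The essential point of exp(1/(φ - (3))) is 3, not 11.
So the germ continues analytically to 11.

The point is a regular point.


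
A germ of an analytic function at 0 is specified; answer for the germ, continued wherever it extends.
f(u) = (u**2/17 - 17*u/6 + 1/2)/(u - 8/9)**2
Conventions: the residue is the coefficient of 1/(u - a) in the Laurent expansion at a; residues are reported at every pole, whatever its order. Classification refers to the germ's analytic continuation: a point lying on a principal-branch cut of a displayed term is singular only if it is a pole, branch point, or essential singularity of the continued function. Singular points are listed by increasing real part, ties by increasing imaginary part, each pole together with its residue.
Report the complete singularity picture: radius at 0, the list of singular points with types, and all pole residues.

Denominator factor (u - 8/9)^2: pole of order 2 at 8/9, modulus 8/9.
The radius of convergence is the smallest modulus among the singular points: 8/9.
At the order-2 pole 8/9 set g(u) = (u - (8/9))^2*f(u) = u**2/17 - 17*u/6 + 1/2.
Order-2 pole: residue = g'(a); g'(8/9) = -835/306, so the residue is -835/306.

Radius of convergence at 0: 8/9.
At 8/9: a pole of order 2; residue -835/306.


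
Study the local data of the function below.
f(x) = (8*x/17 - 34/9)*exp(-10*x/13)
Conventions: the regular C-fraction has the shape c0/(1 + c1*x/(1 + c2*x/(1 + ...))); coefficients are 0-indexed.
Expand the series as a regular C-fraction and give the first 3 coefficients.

Taylor coefficients (expand at 0): a_0 = -34/9, a_1 = 6716/1989, a_2 = -38260/25857.
c0 = a_0 = -34/9. Peel one level at a time: if S = 1 + c*x/S' with S'(0) = 1, then c is the x-coefficient of S and S' = c*x/(S - 1).
S_1 = c0/f = 1 + (3358/3757)*x + (5747594/14115049)*x^2 + ...; c1 = 3358/3757.
S_2 = c1*x/(S_1 - 1) = 1 + (-2873797/6308003)*x + ...; c2 = -2873797/6308003.

The regular C-fraction coefficients are [-34/9, 3358/3757, -2873797/6308003].


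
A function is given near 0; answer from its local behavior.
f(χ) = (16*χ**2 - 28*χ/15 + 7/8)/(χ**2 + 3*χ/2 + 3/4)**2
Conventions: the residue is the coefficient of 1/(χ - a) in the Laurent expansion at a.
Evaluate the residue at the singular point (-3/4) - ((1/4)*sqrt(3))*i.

The factor χ**2 + 3*χ/2 + 3/4 splits as (χ - a)(χ - a') with a = (-3/4) - ((1/4)*sqrt(3))*i, a' = (-3/4) + ((1/4)*sqrt(3))*i. At the order-2 pole a set g(χ) = (χ - a)^2*f(χ) = [16*χ**2 - 28*χ/15 + 7/8] / (χ - a')^2.
Order-2 pole: residue = g'(a); g'((-3/4) - ((1/4)*sqrt(3))*i) = ((1142/45)*sqrt(3))*i, so the residue is ((1142/45)*sqrt(3))*i.

The residue is ((1142/45)*sqrt(3))*i.


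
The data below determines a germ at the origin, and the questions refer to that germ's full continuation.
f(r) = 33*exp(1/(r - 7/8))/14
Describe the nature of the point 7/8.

The exponent 1/(r - (7/8)) has a pole at 7/8, so exp(1/(r - (7/8))) takes every nonzero value near it: an essential singularity (not a pole of any order).

The point is an essential singularity.


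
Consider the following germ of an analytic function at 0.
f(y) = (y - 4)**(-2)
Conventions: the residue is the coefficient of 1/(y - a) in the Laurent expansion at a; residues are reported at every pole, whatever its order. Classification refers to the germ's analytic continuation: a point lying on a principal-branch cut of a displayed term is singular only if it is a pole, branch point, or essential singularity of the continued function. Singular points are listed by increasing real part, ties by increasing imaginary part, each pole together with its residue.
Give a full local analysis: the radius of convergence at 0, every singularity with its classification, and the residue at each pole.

Denominator factor (y - 4)^2: pole of order 2 at 4, modulus 4.
The radius of convergence is the smallest modulus among the singular points: 4.
At the order-2 pole 4 set g(y) = (y - (4))^2*f(y) = 1.
Order-2 pole: residue = g'(a); g'(4) = 0, so the residue is 0.

Radius of convergence at 0: 4.
At 4: a pole of order 2; residue 0.


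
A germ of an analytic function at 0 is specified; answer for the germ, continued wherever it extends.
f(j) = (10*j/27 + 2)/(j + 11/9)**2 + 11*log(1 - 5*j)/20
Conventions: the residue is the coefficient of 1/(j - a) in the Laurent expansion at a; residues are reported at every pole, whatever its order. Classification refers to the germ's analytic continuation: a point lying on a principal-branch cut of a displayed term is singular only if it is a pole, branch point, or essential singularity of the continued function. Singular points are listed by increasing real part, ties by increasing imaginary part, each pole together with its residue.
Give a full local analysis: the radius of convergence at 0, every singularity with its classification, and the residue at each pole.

Denominator factor (j + 11/9)^2: pole of order 2 at -11/9, modulus 11/9.
Branch term (11/20)*log(1 - j/(1/5)): its argument vanishes at j = 1/5, a logarithmic branch point, modulus 1/5.
The radius of convergence is the smallest modulus among the singular points: 1/5.
The branch term is analytic at -11/9 and contributes nothing to the residue; only the rational part matters.
At the order-2 pole -11/9 set g(j) = (j - (-11/9))^2*(rational part) = 10*j/27 + 2.
Order-2 pole: residue = g'(a); g'(-11/9) = 10/27, so the residue is 10/27.
List the singular points by increasing real part (a conjugate pair: the negative imaginary part first).

Radius of convergence at 0: 1/5.
At -11/9: a pole of order 2; residue 10/27.
At 1/5: a logarithmic branch point.
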